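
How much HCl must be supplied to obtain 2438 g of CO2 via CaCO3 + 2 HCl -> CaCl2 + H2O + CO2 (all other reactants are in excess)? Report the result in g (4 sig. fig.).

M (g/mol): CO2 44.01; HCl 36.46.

n(CO2) = 2438 / 44.01 = 55.40 mol
n(HCl) = (2/1) × 55.40 = 110.8 mol
mass = 110.8 × 36.46 = 4040 g

4040 g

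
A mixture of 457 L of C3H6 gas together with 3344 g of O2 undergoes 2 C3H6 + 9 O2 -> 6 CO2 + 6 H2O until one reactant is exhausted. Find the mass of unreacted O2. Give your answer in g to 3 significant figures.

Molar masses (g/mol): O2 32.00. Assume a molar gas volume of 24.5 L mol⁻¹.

n(C3H6) = 457.0 / 24.5 = 18.65 mol
n(O2) = 3344 / 32.00 = 104.5 mol
n/ν for C3H6 = 18.65/2 = 9.325
n/ν for O2 = 104.5/9 = 11.61
Smallest n/ν is C3H6 → limiting reagent.
O2 consumed = (9/2) × 18.65 = 83.93 mol
O2 remaining = 104.5 − 83.93 = 20.57 mol
mass = 20.57 × 32.00 = 658.2 g

658 g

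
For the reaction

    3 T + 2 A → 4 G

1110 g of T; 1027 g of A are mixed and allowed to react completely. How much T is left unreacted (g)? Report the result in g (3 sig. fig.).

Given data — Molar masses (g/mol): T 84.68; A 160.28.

n(T) = 1110 / 84.68 = 13.11 mol
n(A) = 1027 / 160.28 = 6.408 mol
n/ν for T = 13.11/3 = 4.370
n/ν for A = 6.408/2 = 3.204
Smallest n/ν is A → limiting reagent.
T consumed = (3/2) × 6.408 = 9.612 mol
T remaining = 13.11 − 9.612 = 3.498 mol
mass = 3.498 × 84.68 = 296.2 g

296 g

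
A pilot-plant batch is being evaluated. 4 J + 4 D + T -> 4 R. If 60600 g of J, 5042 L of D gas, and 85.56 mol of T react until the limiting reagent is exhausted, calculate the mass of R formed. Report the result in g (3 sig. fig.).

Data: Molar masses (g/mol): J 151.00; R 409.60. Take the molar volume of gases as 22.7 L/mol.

91000 g

n(J) = 60600 / 151.00 = 401.3 mol
n(D) = 5042 / 22.7 = 222.1 mol
n(T) = 85.56 mol
n/ν for J = 401.3/4 = 100.3
n/ν for D = 222.1/4 = 55.53
n/ν for T = 85.56/1 = 85.56
Smallest n/ν is D → limiting reagent.
n(R) = (4/4) × 222.1 = 222.1 mol
mass = 222.1 × 409.60 = 90970 g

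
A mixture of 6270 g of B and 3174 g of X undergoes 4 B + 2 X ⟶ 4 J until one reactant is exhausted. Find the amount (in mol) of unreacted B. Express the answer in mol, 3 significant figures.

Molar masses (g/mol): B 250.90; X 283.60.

2.61 mol

n(B) = 6270 / 250.90 = 24.99 mol
n(X) = 3174 / 283.60 = 11.19 mol
n/ν → B: 6.248, X: 5.595; X is limiting.
B consumed = (4/2) × 11.19 = 22.38 mol
B remaining = 24.99 − 22.38 = 2.610 mol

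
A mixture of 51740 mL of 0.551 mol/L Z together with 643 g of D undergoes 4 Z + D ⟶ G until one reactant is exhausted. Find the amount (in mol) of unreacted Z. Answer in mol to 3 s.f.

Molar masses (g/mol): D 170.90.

13.5 mol

n(Z) = 0.551 × 51740/1000 = 28.51 mol
n(D) = 643.0 / 170.90 = 3.762 mol
n/ν for Z = 28.51/4 = 7.128
n/ν for D = 3.762/1 = 3.762
Smallest n/ν is D → limiting reagent.
Z consumed = (4/1) × 3.762 = 15.05 mol
Z remaining = 28.51 − 15.05 = 13.46 mol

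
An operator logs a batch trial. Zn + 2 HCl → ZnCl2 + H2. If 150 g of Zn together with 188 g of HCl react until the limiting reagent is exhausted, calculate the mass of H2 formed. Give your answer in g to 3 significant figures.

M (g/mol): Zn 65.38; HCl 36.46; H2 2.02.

4.63 g

n(Zn) = 150.0 / 65.38 = 2.294 mol
n(HCl) = 188.0 / 36.46 = 5.156 mol
n/ν → Zn: 2.294, HCl: 2.578; Zn is limiting.
n(H2) = (1/1) × 2.294 = 2.294 mol
mass = 2.294 × 2.02 = 4.634 g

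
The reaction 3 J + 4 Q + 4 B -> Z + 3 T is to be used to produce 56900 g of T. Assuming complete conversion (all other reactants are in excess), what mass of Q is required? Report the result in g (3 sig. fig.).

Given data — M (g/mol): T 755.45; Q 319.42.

32100 g

n(T) = 56900 / 755.45 = 75.32 mol
n(Q) = (4/3) × 75.32 = 100.4 mol
mass = 100.4 × 319.42 = 32070 g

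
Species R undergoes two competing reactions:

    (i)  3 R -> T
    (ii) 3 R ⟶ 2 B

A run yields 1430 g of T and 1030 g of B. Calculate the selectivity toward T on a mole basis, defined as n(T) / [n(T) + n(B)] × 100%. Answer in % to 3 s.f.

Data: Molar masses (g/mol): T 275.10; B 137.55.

41.0 %

n(T) = 1430 / 275.10 = 5.198 mol
n(B) = 1030 / 137.55 = 7.488 mol
selectivity = 5.198/(5.198+7.488) × 100 = 40.97 %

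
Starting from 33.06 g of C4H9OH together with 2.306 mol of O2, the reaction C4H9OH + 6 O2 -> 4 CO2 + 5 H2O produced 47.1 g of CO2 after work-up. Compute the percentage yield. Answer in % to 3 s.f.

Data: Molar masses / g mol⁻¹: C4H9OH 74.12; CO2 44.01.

69.6 %

n(C4H9OH) = 33.06 / 74.12 = 0.4460 mol
n(O2) = 2.306 mol
n/ν → C4H9OH: 0.4460, O2: 0.3843; O2 is limiting.
theoretical n(CO2) = (4/6) × 2.306 = 1.537 mol → 67.64 g
% yield = 47.1 / 67.64 × 100 = 69.63 %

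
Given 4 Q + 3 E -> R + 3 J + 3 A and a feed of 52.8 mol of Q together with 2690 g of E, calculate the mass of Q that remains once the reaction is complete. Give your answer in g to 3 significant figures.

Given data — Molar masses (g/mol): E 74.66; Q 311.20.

1480 g

n(Q) = 52.80 mol
n(E) = 2690 / 74.66 = 36.03 mol
n/ν → Q: 13.20, E: 12.01; E is limiting.
Q consumed = (4/3) × 36.03 = 48.04 mol
Q remaining = 52.80 − 48.04 = 4.760 mol
mass = 4.760 × 311.20 = 1481 g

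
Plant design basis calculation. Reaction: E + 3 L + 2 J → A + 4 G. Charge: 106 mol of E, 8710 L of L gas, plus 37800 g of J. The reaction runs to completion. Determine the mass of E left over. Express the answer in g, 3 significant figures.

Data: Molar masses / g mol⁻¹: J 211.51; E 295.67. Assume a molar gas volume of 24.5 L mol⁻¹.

n(E) = 106.0 mol
n(L) = 8710 / 24.5 = 355.5 mol
n(J) = 37800 / 211.51 = 178.7 mol
n/ν → E: 106.0, L: 118.5, J: 89.35; J is limiting.
E consumed = (1/2) × 178.7 = 89.35 mol
E remaining = 106.0 − 89.35 = 16.65 mol
mass = 16.65 × 295.67 = 4923 g

4920 g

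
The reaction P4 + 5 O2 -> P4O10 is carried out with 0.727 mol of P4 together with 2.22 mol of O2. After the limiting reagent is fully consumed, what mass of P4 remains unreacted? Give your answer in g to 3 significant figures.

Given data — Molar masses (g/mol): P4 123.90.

n(P4) = 0.7270 mol
n(O2) = 2.220 mol
n/ν for P4 = 0.7270/1 = 0.7270
n/ν for O2 = 2.220/5 = 0.4440
Smallest n/ν is O2 → limiting reagent.
P4 consumed = (1/5) × 2.220 = 0.4440 mol
P4 remaining = 0.7270 − 0.4440 = 0.2830 mol
mass = 0.2830 × 123.90 = 35.06 g

35.1 g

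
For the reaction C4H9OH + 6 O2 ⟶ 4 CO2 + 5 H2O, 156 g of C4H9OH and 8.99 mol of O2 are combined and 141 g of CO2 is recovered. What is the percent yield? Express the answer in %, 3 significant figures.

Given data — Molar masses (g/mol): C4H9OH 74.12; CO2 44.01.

53.5 %

n(C4H9OH) = 156.0 / 74.12 = 2.105 mol
n(O2) = 8.990 mol
n/ν for C4H9OH = 2.105/1 = 2.105
n/ν for O2 = 8.990/6 = 1.498
Smallest n/ν is O2 → limiting reagent.
theoretical n(CO2) = (4/6) × 8.990 = 5.993 mol → 263.8 g
% yield = 141 / 263.8 × 100 = 53.45 %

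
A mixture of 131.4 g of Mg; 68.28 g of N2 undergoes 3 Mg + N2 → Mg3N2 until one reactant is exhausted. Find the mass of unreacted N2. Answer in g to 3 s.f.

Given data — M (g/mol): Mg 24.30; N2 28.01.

n(Mg) = 131.4 / 24.30 = 5.407 mol
n(N2) = 68.28 / 28.01 = 2.438 mol
n/ν → Mg: 1.802, N2: 2.438; Mg is limiting.
N2 consumed = (1/3) × 5.407 = 1.802 mol
N2 remaining = 2.438 − 1.802 = 0.6360 mol
mass = 0.6360 × 28.01 = 17.81 g

17.8 g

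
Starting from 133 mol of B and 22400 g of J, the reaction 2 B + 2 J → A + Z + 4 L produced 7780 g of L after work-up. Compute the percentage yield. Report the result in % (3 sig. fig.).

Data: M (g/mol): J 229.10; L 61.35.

64.9 %

n(B) = 133.0 mol
n(J) = 22400 / 229.10 = 97.77 mol
n/ν for B = 133.0/2 = 66.50
n/ν for J = 97.77/2 = 48.89
Smallest n/ν is J → limiting reagent.
theoretical n(L) = (4/2) × 97.77 = 195.5 mol → 11990 g
% yield = 7780 / 11990 × 100 = 64.89 %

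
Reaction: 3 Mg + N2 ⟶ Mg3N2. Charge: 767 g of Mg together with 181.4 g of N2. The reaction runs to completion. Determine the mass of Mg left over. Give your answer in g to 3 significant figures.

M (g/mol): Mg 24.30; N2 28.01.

295 g

n(Mg) = 767.0 / 24.30 = 31.56 mol
n(N2) = 181.4 / 28.01 = 6.476 mol
n/ν for Mg = 31.56/3 = 10.52
n/ν for N2 = 6.476/1 = 6.476
Smallest n/ν is N2 → limiting reagent.
Mg consumed = (3/1) × 6.476 = 19.43 mol
Mg remaining = 31.56 − 19.43 = 12.13 mol
mass = 12.13 × 24.30 = 294.8 g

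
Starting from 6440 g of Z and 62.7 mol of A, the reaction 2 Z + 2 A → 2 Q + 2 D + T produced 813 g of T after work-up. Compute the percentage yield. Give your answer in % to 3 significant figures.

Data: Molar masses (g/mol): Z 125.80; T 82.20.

n(Z) = 6440 / 125.80 = 51.19 mol
n(A) = 62.70 mol
n/ν → Z: 25.60, A: 31.35; Z is limiting.
theoretical n(T) = (1/2) × 51.19 = 25.60 mol → 2104 g
% yield = 813 / 2104 × 100 = 38.64 %

38.6 %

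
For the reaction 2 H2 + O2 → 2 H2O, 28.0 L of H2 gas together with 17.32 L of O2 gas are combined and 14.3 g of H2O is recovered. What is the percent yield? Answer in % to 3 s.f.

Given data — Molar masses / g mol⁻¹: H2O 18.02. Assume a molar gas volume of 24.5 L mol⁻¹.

n(H2) = 28.00 / 24.5 = 1.143 mol
n(O2) = 17.32 / 24.5 = 0.7069 mol
n/ν → H2: 0.5715, O2: 0.7069; H2 is limiting.
theoretical n(H2O) = (2/2) × 1.143 = 1.143 mol → 20.60 g
% yield = 14.3 / 20.60 × 100 = 69.42 %

69.4 %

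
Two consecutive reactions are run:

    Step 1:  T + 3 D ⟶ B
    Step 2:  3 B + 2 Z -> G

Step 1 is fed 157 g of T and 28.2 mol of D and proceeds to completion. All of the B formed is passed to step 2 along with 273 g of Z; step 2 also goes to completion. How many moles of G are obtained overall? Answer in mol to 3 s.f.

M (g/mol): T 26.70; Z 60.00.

1.96 mol

Step 1:
n(T) = 157.0 / 26.70 = 5.880 mol
n(D) = 28.20 mol
n/ν for T = 5.880/1 = 5.880
n/ν for D = 28.20/3 = 9.400
Smallest n/ν is T → limiting reagent.
n(B) produced = (1/1) × 5.880 = 5.880 mol
Step 2:
n(B) available = 5.880 mol
n(Z) = 273.0 / 60.00 = 4.550 mol
n/ν for B = 5.880/3 = 1.960
n/ν for Z = 4.550/2 = 2.275
Smallest n/ν is B → limiting reagent.
n(G) = (1/3) × 5.880 = 1.960 mol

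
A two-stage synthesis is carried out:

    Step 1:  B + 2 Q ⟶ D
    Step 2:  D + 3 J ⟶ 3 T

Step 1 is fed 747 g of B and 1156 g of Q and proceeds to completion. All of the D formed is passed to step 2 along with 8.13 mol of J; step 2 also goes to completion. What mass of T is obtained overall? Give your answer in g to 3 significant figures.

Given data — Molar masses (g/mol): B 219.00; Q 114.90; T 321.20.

Step 1:
n(B) = 747.0 / 219.00 = 3.411 mol
n(Q) = 1156 / 114.90 = 10.06 mol
n/ν for B = 3.411/1 = 3.411
n/ν for Q = 10.06/2 = 5.030
Smallest n/ν is B → limiting reagent.
n(D) produced = (1/1) × 3.411 = 3.411 mol
Step 2:
n(D) available = 3.411 mol
n(J) = 8.130 mol
n/ν for D = 3.411/1 = 3.411
n/ν for J = 8.130/3 = 2.710
Smallest n/ν is J → limiting reagent.
n(T) = (3/3) × 8.130 = 8.130 mol
mass = 8.130 × 321.20 = 2611 g

2610 g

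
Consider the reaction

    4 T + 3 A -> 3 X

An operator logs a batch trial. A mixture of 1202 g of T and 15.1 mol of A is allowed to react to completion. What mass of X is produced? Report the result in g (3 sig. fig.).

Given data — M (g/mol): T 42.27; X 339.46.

5130 g

n(T) = 1202 / 42.27 = 28.44 mol
n(A) = 15.10 mol
n/ν → T: 7.110, A: 5.033; A is limiting.
n(X) = (3/3) × 15.10 = 15.10 mol
mass = 15.10 × 339.46 = 5126 g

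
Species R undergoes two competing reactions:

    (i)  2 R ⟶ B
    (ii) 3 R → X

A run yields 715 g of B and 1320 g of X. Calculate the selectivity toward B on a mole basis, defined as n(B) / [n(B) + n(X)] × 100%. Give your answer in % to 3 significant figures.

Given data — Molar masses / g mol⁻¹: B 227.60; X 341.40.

44.8 %

n(B) = 715 / 227.60 = 3.141 mol
n(X) = 1320 / 341.40 = 3.866 mol
selectivity = 3.141/(3.141+3.866) × 100 = 44.83 %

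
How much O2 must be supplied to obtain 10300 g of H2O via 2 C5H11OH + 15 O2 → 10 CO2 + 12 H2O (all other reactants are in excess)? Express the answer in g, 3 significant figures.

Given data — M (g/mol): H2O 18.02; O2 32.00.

22900 g

n(H2O) = 10300 / 18.02 = 571.6 mol
n(O2) = (15/12) × 571.6 = 714.5 mol
mass = 714.5 × 32.00 = 22860 g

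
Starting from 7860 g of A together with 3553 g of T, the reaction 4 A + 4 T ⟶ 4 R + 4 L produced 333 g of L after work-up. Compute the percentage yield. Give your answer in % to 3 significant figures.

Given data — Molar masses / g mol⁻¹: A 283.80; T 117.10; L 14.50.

82.9 %

n(A) = 7860 / 283.80 = 27.70 mol
n(T) = 3553 / 117.10 = 30.34 mol
n/ν for A = 27.70/4 = 6.925
n/ν for T = 30.34/4 = 7.585
Smallest n/ν is A → limiting reagent.
theoretical n(L) = (4/4) × 27.70 = 27.70 mol → 401.7 g
% yield = 333 / 401.7 × 100 = 82.90 %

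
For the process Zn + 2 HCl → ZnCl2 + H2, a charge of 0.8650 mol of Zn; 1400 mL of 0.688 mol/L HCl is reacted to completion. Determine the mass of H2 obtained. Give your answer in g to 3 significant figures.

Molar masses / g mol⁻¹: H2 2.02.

0.973 g

n(Zn) = 0.8650 mol
n(HCl) = 0.688 × 1400/1000 = 0.9632 mol
n/ν for Zn = 0.8650/1 = 0.8650
n/ν for HCl = 0.9632/2 = 0.4816
Smallest n/ν is HCl → limiting reagent.
n(H2) = (1/2) × 0.9632 = 0.4816 mol
mass = 0.4816 × 2.02 = 0.9728 g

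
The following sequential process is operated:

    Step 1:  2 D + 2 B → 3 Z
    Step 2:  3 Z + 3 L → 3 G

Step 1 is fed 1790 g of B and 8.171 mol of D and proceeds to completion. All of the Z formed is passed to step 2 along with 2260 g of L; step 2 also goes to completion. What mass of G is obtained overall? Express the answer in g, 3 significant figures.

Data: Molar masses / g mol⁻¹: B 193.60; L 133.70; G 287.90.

Step 1:
n(B) = 1790 / 193.60 = 9.246 mol
n(D) = 8.171 mol
n/ν → B: 4.623, D: 4.086; D is limiting.
n(Z) produced = (3/2) × 8.171 = 12.26 mol
Step 2:
n(Z) available = 12.26 mol
n(L) = 2260 / 133.70 = 16.90 mol
n/ν → Z: 4.087, L: 5.633; Z is limiting.
n(G) = (3/3) × 12.26 = 12.26 mol
mass = 12.26 × 287.90 = 3530 g

3530 g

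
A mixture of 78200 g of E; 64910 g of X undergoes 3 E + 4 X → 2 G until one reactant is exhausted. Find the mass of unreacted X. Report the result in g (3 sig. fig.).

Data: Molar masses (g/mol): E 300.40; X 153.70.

n(E) = 78200 / 300.40 = 260.3 mol
n(X) = 64910 / 153.70 = 422.3 mol
n/ν for E = 260.3/3 = 86.77
n/ν for X = 422.3/4 = 105.6
Smallest n/ν is E → limiting reagent.
X consumed = (4/3) × 260.3 = 347.1 mol
X remaining = 422.3 − 347.1 = 75.20 mol
mass = 75.20 × 153.70 = 11560 g

11600 g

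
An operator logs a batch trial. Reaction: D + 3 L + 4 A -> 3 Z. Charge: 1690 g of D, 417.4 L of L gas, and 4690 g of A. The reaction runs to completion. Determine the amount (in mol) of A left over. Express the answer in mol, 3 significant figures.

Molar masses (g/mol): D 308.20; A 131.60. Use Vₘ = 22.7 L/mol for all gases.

n(D) = 1690 / 308.20 = 5.483 mol
n(L) = 417.4 / 22.7 = 18.39 mol
n(A) = 4690 / 131.60 = 35.64 mol
n/ν for D = 5.483/1 = 5.483
n/ν for L = 18.39/3 = 6.130
n/ν for A = 35.64/4 = 8.910
Smallest n/ν is D → limiting reagent.
A consumed = (4/1) × 5.483 = 21.93 mol
A remaining = 35.64 − 21.93 = 13.71 mol

13.7 mol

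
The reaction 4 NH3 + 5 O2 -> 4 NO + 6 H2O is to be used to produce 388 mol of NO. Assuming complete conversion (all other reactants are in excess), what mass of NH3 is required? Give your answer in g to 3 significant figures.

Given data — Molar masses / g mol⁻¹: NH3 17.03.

n(NO) = 388.0 mol
n(NH3) = (4/4) × 388.0 = 388.0 mol
mass = 388.0 × 17.03 = 6608 g

6610 g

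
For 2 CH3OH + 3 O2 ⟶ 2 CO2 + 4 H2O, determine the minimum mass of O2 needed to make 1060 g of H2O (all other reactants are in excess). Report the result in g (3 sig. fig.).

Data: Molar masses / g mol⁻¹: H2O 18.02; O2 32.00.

n(H2O) = 1060 / 18.02 = 58.82 mol
n(O2) = (3/4) × 58.82 = 44.12 mol
mass = 44.12 × 32.00 = 1412 g

1410 g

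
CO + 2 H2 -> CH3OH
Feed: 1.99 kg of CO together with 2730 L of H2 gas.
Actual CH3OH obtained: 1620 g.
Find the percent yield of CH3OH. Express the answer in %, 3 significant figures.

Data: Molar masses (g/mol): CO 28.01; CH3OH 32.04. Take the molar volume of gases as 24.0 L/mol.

88.9 %

n(CO) = 1.990×1000 / 28.01 = 71.05 mol
n(H2) = 2730 / 24.0 = 113.8 mol
n/ν for CO = 71.05/1 = 71.05
n/ν for H2 = 113.8/2 = 56.90
Smallest n/ν is H2 → limiting reagent.
theoretical n(CH3OH) = (1/2) × 113.8 = 56.90 mol → 1823 g
% yield = 1620 / 1823 × 100 = 88.86 %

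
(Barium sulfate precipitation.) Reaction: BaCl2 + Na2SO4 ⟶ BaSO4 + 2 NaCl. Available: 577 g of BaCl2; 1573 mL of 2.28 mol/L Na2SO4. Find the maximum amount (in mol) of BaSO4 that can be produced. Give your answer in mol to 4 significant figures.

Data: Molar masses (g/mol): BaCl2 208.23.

n(BaCl2) = 577.0 / 208.23 = 2.771 mol
n(Na2SO4) = 2.28 × 1573/1000 = 3.586 mol
n/ν for BaCl2 = 2.771/1 = 2.771
n/ν for Na2SO4 = 3.586/1 = 3.586
Smallest n/ν is BaCl2 → limiting reagent.
n(BaSO4) = (1/1) × 2.771 = 2.771 mol

2.771 mol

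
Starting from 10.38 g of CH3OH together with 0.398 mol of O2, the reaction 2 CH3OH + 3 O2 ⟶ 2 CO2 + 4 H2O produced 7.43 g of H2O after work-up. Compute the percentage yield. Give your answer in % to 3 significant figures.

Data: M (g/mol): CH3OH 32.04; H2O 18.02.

n(CH3OH) = 10.38 / 32.04 = 0.3240 mol
n(O2) = 0.3980 mol
n/ν → CH3OH: 0.1620, O2: 0.1327; O2 is limiting.
theoretical n(H2O) = (4/3) × 0.3980 = 0.5307 mol → 9.563 g
% yield = 7.43 / 9.563 × 100 = 77.70 %

77.7 %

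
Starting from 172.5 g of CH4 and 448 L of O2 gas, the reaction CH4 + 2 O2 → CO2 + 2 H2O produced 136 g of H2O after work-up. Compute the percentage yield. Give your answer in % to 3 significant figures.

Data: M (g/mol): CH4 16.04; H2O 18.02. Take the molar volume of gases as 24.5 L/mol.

41.3 %

n(CH4) = 172.5 / 16.04 = 10.75 mol
n(O2) = 448.0 / 24.5 = 18.29 mol
n/ν → CH4: 10.75, O2: 9.145; O2 is limiting.
theoretical n(H2O) = (2/2) × 18.29 = 18.29 mol → 329.6 g
% yield = 136 / 329.6 × 100 = 41.26 %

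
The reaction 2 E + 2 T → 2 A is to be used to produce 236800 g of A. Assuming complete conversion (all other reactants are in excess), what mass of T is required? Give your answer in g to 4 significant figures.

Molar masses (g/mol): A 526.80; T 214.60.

n(A) = 236800 / 526.80 = 449.5 mol
n(T) = (2/2) × 449.5 = 449.5 mol
mass = 449.5 × 214.60 = 96460 g

96460 g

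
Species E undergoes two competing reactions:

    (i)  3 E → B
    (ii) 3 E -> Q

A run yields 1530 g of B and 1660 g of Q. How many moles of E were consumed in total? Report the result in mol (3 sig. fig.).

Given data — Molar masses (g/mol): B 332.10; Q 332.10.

n(B) = 1530 / 332.10 = 4.607 mol
n(Q) = 1660 / 332.10 = 4.998 mol
n(E) via (i) = (3/1)×4.607 = 13.82 mol
n(E) via (ii) = (3/1)×4.998 = 14.99 mol
total n(E) = 13.82 + 14.99 = 28.81 mol

28.8 mol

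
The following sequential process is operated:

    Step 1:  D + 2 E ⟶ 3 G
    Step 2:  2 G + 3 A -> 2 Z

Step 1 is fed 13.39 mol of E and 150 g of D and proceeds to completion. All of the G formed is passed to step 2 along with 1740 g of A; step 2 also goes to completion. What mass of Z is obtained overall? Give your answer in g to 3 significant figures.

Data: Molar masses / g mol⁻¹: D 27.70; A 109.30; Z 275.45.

2920 g

Step 1:
n(E) = 13.39 mol
n(D) = 150.0 / 27.70 = 5.415 mol
n/ν for E = 13.39/2 = 6.695
n/ν for D = 5.415/1 = 5.415
Smallest n/ν is D → limiting reagent.
n(G) produced = (3/1) × 5.415 = 16.25 mol
Step 2:
n(G) available = 16.25 mol
n(A) = 1740 / 109.30 = 15.92 mol
n/ν for G = 16.25/2 = 8.125
n/ν for A = 15.92/3 = 5.307
Smallest n/ν is A → limiting reagent.
n(Z) = (2/3) × 15.92 = 10.61 mol
mass = 10.61 × 275.45 = 2923 g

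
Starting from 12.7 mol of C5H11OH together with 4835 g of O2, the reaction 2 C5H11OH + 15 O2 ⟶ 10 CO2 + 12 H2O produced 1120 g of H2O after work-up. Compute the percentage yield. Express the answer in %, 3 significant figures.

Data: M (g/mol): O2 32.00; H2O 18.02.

81.6 %

n(C5H11OH) = 12.70 mol
n(O2) = 4835 / 32.00 = 151.1 mol
n/ν → C5H11OH: 6.350, O2: 10.07; C5H11OH is limiting.
theoretical n(H2O) = (12/2) × 12.70 = 76.20 mol → 1373 g
% yield = 1120 / 1373 × 100 = 81.57 %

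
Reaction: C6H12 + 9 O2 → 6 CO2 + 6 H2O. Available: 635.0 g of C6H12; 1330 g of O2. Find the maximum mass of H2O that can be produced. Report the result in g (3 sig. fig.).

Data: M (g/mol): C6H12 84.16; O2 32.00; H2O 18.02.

n(C6H12) = 635.0 / 84.16 = 7.545 mol
n(O2) = 1330 / 32.00 = 41.56 mol
n/ν for C6H12 = 7.545/1 = 7.545
n/ν for O2 = 41.56/9 = 4.618
Smallest n/ν is O2 → limiting reagent.
n(H2O) = (6/9) × 41.56 = 27.71 mol
mass = 27.71 × 18.02 = 499.3 g

499 g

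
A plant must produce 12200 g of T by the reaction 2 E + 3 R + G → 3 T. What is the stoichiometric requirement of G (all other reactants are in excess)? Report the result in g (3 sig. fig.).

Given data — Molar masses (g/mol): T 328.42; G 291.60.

3610 g

n(T) = 12200 / 328.42 = 37.15 mol
n(G) = (1/3) × 37.15 = 12.38 mol
mass = 12.38 × 291.60 = 3610 g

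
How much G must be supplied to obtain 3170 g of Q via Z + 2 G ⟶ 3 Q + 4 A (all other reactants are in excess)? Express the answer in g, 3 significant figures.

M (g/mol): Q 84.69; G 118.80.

2960 g

n(Q) = 3170 / 84.69 = 37.43 mol
n(G) = (2/3) × 37.43 = 24.95 mol
mass = 24.95 × 118.80 = 2964 g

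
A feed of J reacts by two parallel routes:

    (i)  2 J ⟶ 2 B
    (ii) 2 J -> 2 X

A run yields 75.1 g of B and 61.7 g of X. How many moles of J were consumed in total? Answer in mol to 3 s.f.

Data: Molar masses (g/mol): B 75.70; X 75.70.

n(B) = 75.1 / 75.70 = 0.9921 mol
n(X) = 61.7 / 75.70 = 0.8151 mol
n(J) via (i) = (2/2)×0.9921 = 0.9921 mol
n(J) via (ii) = (2/2)×0.8151 = 0.8151 mol
total n(J) = 0.9921 + 0.8151 = 1.807 mol

1.81 mol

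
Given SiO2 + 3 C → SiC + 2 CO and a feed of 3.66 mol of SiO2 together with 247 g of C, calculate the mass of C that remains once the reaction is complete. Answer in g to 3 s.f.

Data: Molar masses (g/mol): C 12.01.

n(SiO2) = 3.660 mol
n(C) = 247.0 / 12.01 = 20.57 mol
n/ν → SiO2: 3.660, C: 6.857; SiO2 is limiting.
C consumed = (3/1) × 3.660 = 10.98 mol
C remaining = 20.57 − 10.98 = 9.590 mol
mass = 9.590 × 12.01 = 115.2 g

115 g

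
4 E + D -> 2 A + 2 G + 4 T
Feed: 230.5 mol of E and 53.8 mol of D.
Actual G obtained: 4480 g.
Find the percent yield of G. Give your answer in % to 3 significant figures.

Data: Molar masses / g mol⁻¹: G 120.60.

n(E) = 230.5 mol
n(D) = 53.80 mol
n/ν for E = 230.5/4 = 57.63
n/ν for D = 53.80/1 = 53.80
Smallest n/ν is D → limiting reagent.
theoretical n(G) = (2/1) × 53.80 = 107.6 mol → 12980 g
% yield = 4480 / 12980 × 100 = 34.51 %

34.5 %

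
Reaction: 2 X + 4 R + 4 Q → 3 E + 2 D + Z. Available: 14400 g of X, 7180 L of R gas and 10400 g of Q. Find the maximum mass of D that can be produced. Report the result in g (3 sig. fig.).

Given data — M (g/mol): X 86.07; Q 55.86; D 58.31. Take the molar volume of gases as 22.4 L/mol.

5430 g

n(X) = 14400 / 86.07 = 167.3 mol
n(R) = 7180 / 22.4 = 320.5 mol
n(Q) = 10400 / 55.86 = 186.2 mol
n/ν for X = 167.3/2 = 83.65
n/ν for R = 320.5/4 = 80.13
n/ν for Q = 186.2/4 = 46.55
Smallest n/ν is Q → limiting reagent.
n(D) = (2/4) × 186.2 = 93.10 mol
mass = 93.10 × 58.31 = 5429 g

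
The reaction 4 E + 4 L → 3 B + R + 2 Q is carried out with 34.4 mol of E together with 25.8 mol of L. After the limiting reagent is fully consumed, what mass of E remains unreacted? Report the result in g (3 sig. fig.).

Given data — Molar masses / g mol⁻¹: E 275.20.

2370 g

n(E) = 34.40 mol
n(L) = 25.80 mol
n/ν for E = 34.40/4 = 8.600
n/ν for L = 25.80/4 = 6.450
Smallest n/ν is L → limiting reagent.
E consumed = (4/4) × 25.80 = 25.80 mol
E remaining = 34.40 − 25.80 = 8.600 mol
mass = 8.600 × 275.20 = 2367 g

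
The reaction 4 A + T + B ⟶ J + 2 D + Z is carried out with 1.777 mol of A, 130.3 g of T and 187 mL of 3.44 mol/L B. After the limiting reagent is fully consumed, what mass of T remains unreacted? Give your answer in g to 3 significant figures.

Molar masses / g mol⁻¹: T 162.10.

58.3 g

n(A) = 1.777 mol
n(T) = 130.3 / 162.10 = 0.8038 mol
n(B) = 3.44 × 187.0/1000 = 0.6433 mol
n/ν → A: 0.4443, T: 0.8038, B: 0.6433; A is limiting.
T consumed = (1/4) × 1.777 = 0.4443 mol
T remaining = 0.8038 − 0.4443 = 0.3595 mol
mass = 0.3595 × 162.10 = 58.27 g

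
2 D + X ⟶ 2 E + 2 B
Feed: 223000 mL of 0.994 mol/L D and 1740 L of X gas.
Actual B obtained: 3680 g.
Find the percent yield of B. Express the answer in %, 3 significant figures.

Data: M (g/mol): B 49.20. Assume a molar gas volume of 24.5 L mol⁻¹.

n(D) = 0.994 × 223000/1000 = 221.7 mol
n(X) = 1740 / 24.5 = 71.02 mol
n/ν → D: 110.9, X: 71.02; X is limiting.
theoretical n(B) = (2/1) × 71.02 = 142.0 mol → 6986 g
% yield = 3680 / 6986 × 100 = 52.68 %

52.7 %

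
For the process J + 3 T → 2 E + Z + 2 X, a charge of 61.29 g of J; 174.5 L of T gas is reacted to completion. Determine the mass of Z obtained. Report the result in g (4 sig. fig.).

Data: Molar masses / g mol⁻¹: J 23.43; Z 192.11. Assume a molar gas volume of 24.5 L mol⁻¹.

456.1 g

n(J) = 61.29 / 23.43 = 2.616 mol
n(T) = 174.5 / 24.5 = 7.122 mol
n/ν for J = 2.616/1 = 2.616
n/ν for T = 7.122/3 = 2.374
Smallest n/ν is T → limiting reagent.
n(Z) = (1/3) × 7.122 = 2.374 mol
mass = 2.374 × 192.11 = 456.1 g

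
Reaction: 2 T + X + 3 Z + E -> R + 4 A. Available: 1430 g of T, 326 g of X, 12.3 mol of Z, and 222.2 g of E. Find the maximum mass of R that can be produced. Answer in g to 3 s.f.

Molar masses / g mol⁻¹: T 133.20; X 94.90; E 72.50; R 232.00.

n(T) = 1430 / 133.20 = 10.74 mol
n(X) = 326.0 / 94.90 = 3.435 mol
n(Z) = 12.30 mol
n(E) = 222.2 / 72.50 = 3.065 mol
n/ν for T = 10.74/2 = 5.370
n/ν for X = 3.435/1 = 3.435
n/ν for Z = 12.30/3 = 4.100
n/ν for E = 3.065/1 = 3.065
Smallest n/ν is E → limiting reagent.
n(R) = (1/1) × 3.065 = 3.065 mol
mass = 3.065 × 232.00 = 711.1 g

711 g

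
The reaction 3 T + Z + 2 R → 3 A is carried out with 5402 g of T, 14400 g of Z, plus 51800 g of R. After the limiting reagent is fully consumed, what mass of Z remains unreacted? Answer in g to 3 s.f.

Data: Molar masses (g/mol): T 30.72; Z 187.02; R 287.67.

n(T) = 5402 / 30.72 = 175.8 mol
n(Z) = 14400 / 187.02 = 77.00 mol
n(R) = 51800 / 287.67 = 180.1 mol
n/ν for T = 175.8/3 = 58.60
n/ν for Z = 77.00/1 = 77.00
n/ν for R = 180.1/2 = 90.05
Smallest n/ν is T → limiting reagent.
Z consumed = (1/3) × 175.8 = 58.60 mol
Z remaining = 77.00 − 58.60 = 18.40 mol
mass = 18.40 × 187.02 = 3441 g

3440 g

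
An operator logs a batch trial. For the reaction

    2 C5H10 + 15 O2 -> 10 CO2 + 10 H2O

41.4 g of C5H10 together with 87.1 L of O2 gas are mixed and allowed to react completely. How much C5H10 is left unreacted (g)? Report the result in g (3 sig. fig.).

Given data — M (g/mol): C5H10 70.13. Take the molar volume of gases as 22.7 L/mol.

n(C5H10) = 41.40 / 70.13 = 0.5903 mol
n(O2) = 87.10 / 22.7 = 3.837 mol
n/ν for C5H10 = 0.5903/2 = 0.2952
n/ν for O2 = 3.837/15 = 0.2558
Smallest n/ν is O2 → limiting reagent.
C5H10 consumed = (2/15) × 3.837 = 0.5116 mol
C5H10 remaining = 0.5903 − 0.5116 = 0.07870 mol
mass = 0.07870 × 70.13 = 5.519 g

5.52 g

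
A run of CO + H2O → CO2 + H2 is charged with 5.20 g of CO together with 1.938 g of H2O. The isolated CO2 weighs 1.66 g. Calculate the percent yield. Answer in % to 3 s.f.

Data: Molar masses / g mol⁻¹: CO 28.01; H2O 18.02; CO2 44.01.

n(CO) = 5.200 / 28.01 = 0.1856 mol
n(H2O) = 1.938 / 18.02 = 0.1075 mol
n/ν → CO: 0.1856, H2O: 0.1075; H2O is limiting.
theoretical n(CO2) = (1/1) × 0.1075 = 0.1075 mol → 4.731 g
% yield = 1.66 / 4.731 × 100 = 35.09 %

35.1 %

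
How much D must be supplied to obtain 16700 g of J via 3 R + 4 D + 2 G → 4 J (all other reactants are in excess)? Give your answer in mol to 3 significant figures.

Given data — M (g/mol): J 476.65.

n(J) = 16700 / 476.65 = 35.04 mol
n(D) = (4/4) × 35.04 = 35.04 mol

35.0 mol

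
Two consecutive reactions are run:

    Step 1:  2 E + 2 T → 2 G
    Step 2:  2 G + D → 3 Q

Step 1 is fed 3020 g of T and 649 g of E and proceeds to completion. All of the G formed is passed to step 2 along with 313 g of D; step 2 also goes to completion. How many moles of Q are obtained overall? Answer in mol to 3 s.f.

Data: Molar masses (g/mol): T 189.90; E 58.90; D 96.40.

Step 1:
n(T) = 3020 / 189.90 = 15.90 mol
n(E) = 649.0 / 58.90 = 11.02 mol
n/ν for T = 15.90/2 = 7.950
n/ν for E = 11.02/2 = 5.510
Smallest n/ν is E → limiting reagent.
n(G) produced = (2/2) × 11.02 = 11.02 mol
Step 2:
n(G) available = 11.02 mol
n(D) = 313.0 / 96.40 = 3.247 mol
n/ν for G = 11.02/2 = 5.510
n/ν for D = 3.247/1 = 3.247
Smallest n/ν is D → limiting reagent.
n(Q) = (3/1) × 3.247 = 9.741 mol

9.74 mol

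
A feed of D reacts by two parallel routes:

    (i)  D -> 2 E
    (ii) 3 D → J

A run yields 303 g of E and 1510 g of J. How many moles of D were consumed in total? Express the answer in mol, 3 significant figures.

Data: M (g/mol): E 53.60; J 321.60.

n(E) = 303 / 53.60 = 5.653 mol
n(J) = 1510 / 321.60 = 4.695 mol
n(D) via (i) = (1/2)×5.653 = 2.827 mol
n(D) via (ii) = (3/1)×4.695 = 14.09 mol
total n(D) = 2.827 + 14.09 = 16.92 mol

16.9 mol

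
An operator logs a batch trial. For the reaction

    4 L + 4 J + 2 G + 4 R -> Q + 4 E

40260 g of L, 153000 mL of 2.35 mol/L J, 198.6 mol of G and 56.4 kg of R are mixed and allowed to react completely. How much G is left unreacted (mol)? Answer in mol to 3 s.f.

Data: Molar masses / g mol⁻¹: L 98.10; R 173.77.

n(L) = 40260 / 98.10 = 410.4 mol
n(J) = 2.35 × 153000/1000 = 359.6 mol
n(G) = 198.6 mol
n(R) = 56.40×1000 / 173.77 = 324.6 mol
n/ν for L = 410.4/4 = 102.6
n/ν for J = 359.6/4 = 89.90
n/ν for G = 198.6/2 = 99.30
n/ν for R = 324.6/4 = 81.15
Smallest n/ν is R → limiting reagent.
G consumed = (2/4) × 324.6 = 162.3 mol
G remaining = 198.6 − 162.3 = 36.30 mol

36.3 mol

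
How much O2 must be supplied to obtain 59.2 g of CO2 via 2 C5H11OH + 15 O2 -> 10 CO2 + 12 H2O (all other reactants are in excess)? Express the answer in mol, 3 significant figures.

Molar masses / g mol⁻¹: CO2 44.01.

n(CO2) = 59.2 / 44.01 = 1.345 mol
n(O2) = (15/10) × 1.345 = 2.018 mol

2.02 mol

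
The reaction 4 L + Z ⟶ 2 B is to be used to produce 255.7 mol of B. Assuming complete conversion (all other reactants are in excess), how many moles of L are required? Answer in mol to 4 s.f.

511.4 mol

n(B) = 255.7 mol
n(L) = (4/2) × 255.7 = 511.4 mol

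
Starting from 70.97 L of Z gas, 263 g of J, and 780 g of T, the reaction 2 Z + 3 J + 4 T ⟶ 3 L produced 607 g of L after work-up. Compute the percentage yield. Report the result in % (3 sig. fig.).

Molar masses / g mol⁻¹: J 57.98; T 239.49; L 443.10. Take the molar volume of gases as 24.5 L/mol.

n(Z) = 70.97 / 24.5 = 2.897 mol
n(J) = 263.0 / 57.98 = 4.536 mol
n(T) = 780.0 / 239.49 = 3.257 mol
n/ν for Z = 2.897/2 = 1.449
n/ν for J = 4.536/3 = 1.512
n/ν for T = 3.257/4 = 0.8143
Smallest n/ν is T → limiting reagent.
theoretical n(L) = (3/4) × 3.257 = 2.443 mol → 1082 g
% yield = 607 / 1082 × 100 = 56.10 %

56.1 %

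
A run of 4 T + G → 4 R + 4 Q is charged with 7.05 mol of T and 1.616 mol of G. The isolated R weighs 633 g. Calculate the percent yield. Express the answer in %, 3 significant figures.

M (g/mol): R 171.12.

57.2 %

n(T) = 7.050 mol
n(G) = 1.616 mol
n/ν → T: 1.763, G: 1.616; G is limiting.
theoretical n(R) = (4/1) × 1.616 = 6.464 mol → 1106 g
% yield = 633 / 1106 × 100 = 57.23 %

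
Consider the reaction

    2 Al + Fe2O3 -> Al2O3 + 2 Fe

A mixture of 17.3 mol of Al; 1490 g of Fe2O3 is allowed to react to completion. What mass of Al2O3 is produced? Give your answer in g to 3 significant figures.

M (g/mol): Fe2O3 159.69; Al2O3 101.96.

n(Al) = 17.30 mol
n(Fe2O3) = 1490 / 159.69 = 9.331 mol
n/ν for Al = 17.30/2 = 8.650
n/ν for Fe2O3 = 9.331/1 = 9.331
Smallest n/ν is Al → limiting reagent.
n(Al2O3) = (1/2) × 17.30 = 8.650 mol
mass = 8.650 × 101.96 = 882.0 g

882 g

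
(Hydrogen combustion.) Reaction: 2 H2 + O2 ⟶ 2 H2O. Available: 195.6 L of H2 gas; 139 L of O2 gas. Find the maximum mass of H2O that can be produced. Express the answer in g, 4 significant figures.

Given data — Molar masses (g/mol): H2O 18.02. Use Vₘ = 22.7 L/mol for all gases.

155.3 g

n(H2) = 195.6 / 22.7 = 8.617 mol
n(O2) = 139.0 / 22.7 = 6.123 mol
n/ν for H2 = 8.617/2 = 4.309
n/ν for O2 = 6.123/1 = 6.123
Smallest n/ν is H2 → limiting reagent.
n(H2O) = (2/2) × 8.617 = 8.617 mol
mass = 8.617 × 18.02 = 155.3 g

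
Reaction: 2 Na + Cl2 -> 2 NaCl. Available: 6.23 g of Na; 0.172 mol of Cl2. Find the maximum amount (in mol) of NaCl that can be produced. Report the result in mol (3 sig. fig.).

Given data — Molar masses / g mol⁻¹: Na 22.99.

n(Na) = 6.230 / 22.99 = 0.2710 mol
n(Cl2) = 0.1720 mol
n/ν for Na = 0.2710/2 = 0.1355
n/ν for Cl2 = 0.1720/1 = 0.1720
Smallest n/ν is Na → limiting reagent.
n(NaCl) = (2/2) × 0.2710 = 0.2710 mol

0.271 mol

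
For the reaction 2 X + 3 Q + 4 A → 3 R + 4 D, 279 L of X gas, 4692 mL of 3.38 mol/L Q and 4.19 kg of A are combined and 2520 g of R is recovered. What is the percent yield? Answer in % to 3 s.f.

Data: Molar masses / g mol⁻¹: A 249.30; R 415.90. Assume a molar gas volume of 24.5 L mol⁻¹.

n(X) = 279.0 / 24.5 = 11.39 mol
n(Q) = 3.38 × 4692/1000 = 15.86 mol
n(A) = 4.190×1000 / 249.30 = 16.81 mol
n/ν for X = 11.39/2 = 5.695
n/ν for Q = 15.86/3 = 5.287
n/ν for A = 16.81/4 = 4.203
Smallest n/ν is A → limiting reagent.
theoretical n(R) = (3/4) × 16.81 = 12.61 mol → 5244 g
% yield = 2520 / 5244 × 100 = 48.05 %

48.1 %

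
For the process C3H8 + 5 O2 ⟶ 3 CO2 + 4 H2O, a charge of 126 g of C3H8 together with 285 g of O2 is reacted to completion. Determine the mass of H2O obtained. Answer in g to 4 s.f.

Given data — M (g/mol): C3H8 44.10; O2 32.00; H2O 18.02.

n(C3H8) = 126.0 / 44.10 = 2.857 mol
n(O2) = 285.0 / 32.00 = 8.906 mol
n/ν → C3H8: 2.857, O2: 1.781; O2 is limiting.
n(H2O) = (4/5) × 8.906 = 7.125 mol
mass = 7.125 × 18.02 = 128.4 g

128.4 g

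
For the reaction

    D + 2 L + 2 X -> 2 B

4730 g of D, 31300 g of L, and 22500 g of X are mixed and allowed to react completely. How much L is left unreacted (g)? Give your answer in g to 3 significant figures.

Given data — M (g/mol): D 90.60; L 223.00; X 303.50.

n(D) = 4730 / 90.60 = 52.21 mol
n(L) = 31300 / 223.00 = 140.4 mol
n(X) = 22500 / 303.50 = 74.14 mol
n/ν for D = 52.21/1 = 52.21
n/ν for L = 140.4/2 = 70.20
n/ν for X = 74.14/2 = 37.07
Smallest n/ν is X → limiting reagent.
L consumed = (2/2) × 74.14 = 74.14 mol
L remaining = 140.4 − 74.14 = 66.26 mol
mass = 66.26 × 223.00 = 14780 g

14800 g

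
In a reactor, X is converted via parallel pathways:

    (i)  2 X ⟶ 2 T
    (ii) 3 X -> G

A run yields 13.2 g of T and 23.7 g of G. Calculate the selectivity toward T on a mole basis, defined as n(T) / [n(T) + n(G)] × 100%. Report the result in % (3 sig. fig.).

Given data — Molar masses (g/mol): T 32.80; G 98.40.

62.6 %

n(T) = 13.2 / 32.80 = 0.4024 mol
n(G) = 23.7 / 98.40 = 0.2409 mol
selectivity = 0.4024/(0.4024+0.2409) × 100 = 62.55 %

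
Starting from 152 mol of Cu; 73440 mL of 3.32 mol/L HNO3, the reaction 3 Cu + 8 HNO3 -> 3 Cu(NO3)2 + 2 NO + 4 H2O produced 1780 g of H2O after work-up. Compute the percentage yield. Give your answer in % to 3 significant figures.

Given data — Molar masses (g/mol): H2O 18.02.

81.0 %

n(Cu) = 152.0 mol
n(HNO3) = 3.32 × 73440/1000 = 243.8 mol
n/ν → Cu: 50.67, HNO3: 30.48; HNO3 is limiting.
theoretical n(H2O) = (4/8) × 243.8 = 121.9 mol → 2197 g
% yield = 1780 / 2197 × 100 = 81.02 %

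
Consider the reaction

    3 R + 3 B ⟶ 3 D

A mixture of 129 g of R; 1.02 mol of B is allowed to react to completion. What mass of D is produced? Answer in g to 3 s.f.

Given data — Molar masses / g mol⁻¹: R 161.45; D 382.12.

305 g

n(R) = 129.0 / 161.45 = 0.7990 mol
n(B) = 1.020 mol
n/ν for R = 0.7990/3 = 0.2663
n/ν for B = 1.020/3 = 0.3400
Smallest n/ν is R → limiting reagent.
n(D) = (3/3) × 0.7990 = 0.7990 mol
mass = 0.7990 × 382.12 = 305.3 g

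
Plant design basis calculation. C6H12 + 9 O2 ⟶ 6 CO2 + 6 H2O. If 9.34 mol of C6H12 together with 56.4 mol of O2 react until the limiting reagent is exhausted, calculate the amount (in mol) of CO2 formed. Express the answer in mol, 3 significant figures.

37.6 mol

n(C6H12) = 9.340 mol
n(O2) = 56.40 mol
n/ν → C6H12: 9.340, O2: 6.267; O2 is limiting.
n(CO2) = (6/9) × 56.40 = 37.60 mol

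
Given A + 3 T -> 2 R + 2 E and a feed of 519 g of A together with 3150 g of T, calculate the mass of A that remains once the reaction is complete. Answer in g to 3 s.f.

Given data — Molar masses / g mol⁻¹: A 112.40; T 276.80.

92.6 g

n(A) = 519.0 / 112.40 = 4.617 mol
n(T) = 3150 / 276.80 = 11.38 mol
n/ν → A: 4.617, T: 3.793; T is limiting.
A consumed = (1/3) × 11.38 = 3.793 mol
A remaining = 4.617 − 3.793 = 0.8240 mol
mass = 0.8240 × 112.40 = 92.62 g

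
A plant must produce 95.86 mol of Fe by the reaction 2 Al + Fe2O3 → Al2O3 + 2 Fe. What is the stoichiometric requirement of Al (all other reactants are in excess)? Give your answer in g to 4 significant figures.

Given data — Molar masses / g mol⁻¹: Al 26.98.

n(Fe) = 95.86 mol
n(Al) = (2/2) × 95.86 = 95.86 mol
mass = 95.86 × 26.98 = 2586 g

2586 g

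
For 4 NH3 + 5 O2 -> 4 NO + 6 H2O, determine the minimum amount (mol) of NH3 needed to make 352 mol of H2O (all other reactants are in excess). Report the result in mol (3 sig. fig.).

235 mol

n(H2O) = 352.0 mol
n(NH3) = (4/6) × 352.0 = 234.7 mol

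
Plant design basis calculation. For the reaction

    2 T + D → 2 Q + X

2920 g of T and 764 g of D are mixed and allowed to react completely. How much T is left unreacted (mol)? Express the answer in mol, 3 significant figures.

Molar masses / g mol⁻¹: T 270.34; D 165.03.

n(T) = 2920 / 270.34 = 10.80 mol
n(D) = 764.0 / 165.03 = 4.629 mol
n/ν for T = 10.80/2 = 5.400
n/ν for D = 4.629/1 = 4.629
Smallest n/ν is D → limiting reagent.
T consumed = (2/1) × 4.629 = 9.258 mol
T remaining = 10.80 − 9.258 = 1.542 mol

1.54 mol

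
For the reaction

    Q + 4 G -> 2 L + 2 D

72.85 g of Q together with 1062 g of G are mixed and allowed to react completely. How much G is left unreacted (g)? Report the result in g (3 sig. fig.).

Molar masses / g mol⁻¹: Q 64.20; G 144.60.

406 g

n(Q) = 72.85 / 64.20 = 1.135 mol
n(G) = 1062 / 144.60 = 7.344 mol
n/ν for Q = 1.135/1 = 1.135
n/ν for G = 7.344/4 = 1.836
Smallest n/ν is Q → limiting reagent.
G consumed = (4/1) × 1.135 = 4.540 mol
G remaining = 7.344 − 4.540 = 2.804 mol
mass = 2.804 × 144.60 = 405.5 g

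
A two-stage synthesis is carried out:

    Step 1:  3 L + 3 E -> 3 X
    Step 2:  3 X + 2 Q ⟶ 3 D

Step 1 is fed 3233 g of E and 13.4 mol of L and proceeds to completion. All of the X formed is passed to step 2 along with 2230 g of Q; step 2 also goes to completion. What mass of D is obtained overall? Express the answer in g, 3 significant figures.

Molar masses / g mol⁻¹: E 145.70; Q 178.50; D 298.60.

Step 1:
n(E) = 3233 / 145.70 = 22.19 mol
n(L) = 13.40 mol
n/ν for E = 22.19/3 = 7.397
n/ν for L = 13.40/3 = 4.467
Smallest n/ν is L → limiting reagent.
n(X) produced = (3/3) × 13.40 = 13.40 mol
Step 2:
n(X) available = 13.40 mol
n(Q) = 2230 / 178.50 = 12.49 mol
n/ν for X = 13.40/3 = 4.467
n/ν for Q = 12.49/2 = 6.245
Smallest n/ν is X → limiting reagent.
n(D) = (3/3) × 13.40 = 13.40 mol
mass = 13.40 × 298.60 = 4001 g

4000 g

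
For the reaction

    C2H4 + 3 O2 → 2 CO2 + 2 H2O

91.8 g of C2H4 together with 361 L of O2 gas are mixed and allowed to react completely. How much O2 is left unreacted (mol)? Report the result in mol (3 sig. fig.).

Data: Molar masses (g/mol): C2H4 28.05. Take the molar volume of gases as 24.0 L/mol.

n(C2H4) = 91.80 / 28.05 = 3.273 mol
n(O2) = 361.0 / 24.0 = 15.04 mol
n/ν for C2H4 = 3.273/1 = 3.273
n/ν for O2 = 15.04/3 = 5.013
Smallest n/ν is C2H4 → limiting reagent.
O2 consumed = (3/1) × 3.273 = 9.819 mol
O2 remaining = 15.04 − 9.819 = 5.221 mol

5.22 mol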